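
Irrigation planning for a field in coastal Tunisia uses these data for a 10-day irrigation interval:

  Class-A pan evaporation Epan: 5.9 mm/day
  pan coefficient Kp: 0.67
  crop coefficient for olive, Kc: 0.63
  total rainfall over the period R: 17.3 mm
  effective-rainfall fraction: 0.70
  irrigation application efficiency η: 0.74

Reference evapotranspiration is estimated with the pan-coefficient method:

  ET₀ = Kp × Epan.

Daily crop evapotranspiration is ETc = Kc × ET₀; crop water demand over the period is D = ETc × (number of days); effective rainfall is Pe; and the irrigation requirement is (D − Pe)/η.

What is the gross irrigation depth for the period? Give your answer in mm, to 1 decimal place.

17.3 mm

ET₀ = 0.67 × 5.9 = 3.9530 mm/d
ETc = Kc × ET₀ = 0.63 × 3.9530 = 2.4904 mm/d
Crop demand D = ETc × 10 d = 2.4904 × 10 = 24.904 mm
Pe = 0.70 × 17.3 = 12.110 mm
D − Pe = 24.904 − 12.110 = 12.794 mm
Gross irrigation = 12.794 / 0.74 = 17.289 mm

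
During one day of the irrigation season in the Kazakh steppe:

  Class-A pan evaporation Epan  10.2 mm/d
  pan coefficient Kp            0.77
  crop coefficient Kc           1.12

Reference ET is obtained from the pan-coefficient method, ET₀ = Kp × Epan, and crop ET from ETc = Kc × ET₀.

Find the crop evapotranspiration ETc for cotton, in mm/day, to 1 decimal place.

ET₀ = 0.77 × 10.2 = 7.8540 mm/d
ETc = Kc × ET₀ = 1.12 × 7.8540 = 8.7965 mm/d

8.8 mm/day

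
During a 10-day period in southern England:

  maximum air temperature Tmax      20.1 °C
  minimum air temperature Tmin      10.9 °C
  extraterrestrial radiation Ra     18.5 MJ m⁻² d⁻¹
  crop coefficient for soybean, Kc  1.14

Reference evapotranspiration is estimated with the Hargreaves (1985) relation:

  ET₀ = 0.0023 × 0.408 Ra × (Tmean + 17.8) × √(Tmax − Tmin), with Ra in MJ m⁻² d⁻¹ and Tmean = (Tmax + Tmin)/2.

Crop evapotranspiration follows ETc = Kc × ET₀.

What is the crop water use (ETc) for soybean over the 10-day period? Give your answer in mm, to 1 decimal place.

Tmean = (20.1 + 10.9)/2 = 15.50 °C
0.408 Ra = 0.408 × 18.5 = 7.5480 mm/d equivalent
ET₀ = 0.0023 × 7.5480 × (15.50 + 17.8) × √9.2 = 0.0023 × 7.5480 × 33.30 × 3.0332 = 1.7535 mm/d
ETc = Kc × ET₀ = 1.14 × 1.7535 = 1.9990 mm/d
Over 10 days: 1.9990 × 10 = 19.990 mm

20.0 mm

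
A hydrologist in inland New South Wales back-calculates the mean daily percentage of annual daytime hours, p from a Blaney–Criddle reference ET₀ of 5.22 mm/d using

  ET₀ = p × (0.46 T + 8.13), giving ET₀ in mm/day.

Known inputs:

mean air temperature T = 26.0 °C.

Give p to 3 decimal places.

p = ET₀ / (0.46 T + 8.13) = 5.22 / (0.46 × 26.0 + 8.13) = 5.22 / 20.090 = 0.2598

0.260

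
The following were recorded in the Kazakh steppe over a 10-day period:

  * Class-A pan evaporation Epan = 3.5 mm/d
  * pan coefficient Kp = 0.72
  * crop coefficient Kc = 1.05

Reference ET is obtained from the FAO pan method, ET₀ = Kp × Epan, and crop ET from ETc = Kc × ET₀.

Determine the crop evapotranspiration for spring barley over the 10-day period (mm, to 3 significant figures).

26.5 mm

ET₀ = 0.72 × 3.5 = 2.5200 mm/d
ETc = Kc × ET₀ = 1.05 × 2.5200 = 2.6460 mm/d
Over 10 days: 2.6460 × 10 = 26.460 mm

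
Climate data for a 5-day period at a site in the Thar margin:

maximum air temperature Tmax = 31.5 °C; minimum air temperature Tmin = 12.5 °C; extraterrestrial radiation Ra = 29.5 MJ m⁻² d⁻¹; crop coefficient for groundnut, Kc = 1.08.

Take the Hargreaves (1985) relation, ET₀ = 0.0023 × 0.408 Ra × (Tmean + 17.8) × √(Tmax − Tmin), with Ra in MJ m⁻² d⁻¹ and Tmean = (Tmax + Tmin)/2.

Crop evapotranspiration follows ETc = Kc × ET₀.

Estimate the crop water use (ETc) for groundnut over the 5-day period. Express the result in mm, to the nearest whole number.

Tmean = (31.5 + 12.5)/2 = 22.00 °C
0.408 Ra = 0.408 × 29.5 = 12.0360 mm/d equivalent
ET₀ = 0.0023 × 12.0360 × (22.00 + 17.8) × √19.0 = 0.0023 × 12.0360 × 39.80 × 4.3589 = 4.8025 mm/d
ETc = Kc × ET₀ = 1.08 × 4.8025 = 5.1867 mm/d
Over 5 days: 5.1867 × 5 = 25.934 mm

26 mm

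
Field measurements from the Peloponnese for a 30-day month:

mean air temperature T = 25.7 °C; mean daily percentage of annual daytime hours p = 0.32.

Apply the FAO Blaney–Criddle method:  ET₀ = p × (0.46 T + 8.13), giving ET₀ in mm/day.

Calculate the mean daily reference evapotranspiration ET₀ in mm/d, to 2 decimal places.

ET₀ = 0.32 × (0.46 × 25.7 + 8.13) = 0.32 × 19.952 = 6.3846 mm/d

6.38 mm/d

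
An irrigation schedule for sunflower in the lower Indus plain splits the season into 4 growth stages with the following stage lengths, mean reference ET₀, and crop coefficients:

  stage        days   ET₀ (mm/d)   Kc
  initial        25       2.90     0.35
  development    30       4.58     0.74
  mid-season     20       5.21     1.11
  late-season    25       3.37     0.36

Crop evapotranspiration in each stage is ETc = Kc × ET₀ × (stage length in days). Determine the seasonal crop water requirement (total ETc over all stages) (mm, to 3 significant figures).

273 mm

initial: 0.35 × 2.90 × 25 = 25.38 mm
development: 0.74 × 4.58 × 30 = 101.68 mm
mid-season: 1.11 × 5.21 × 20 = 115.66 mm
late-season: 0.36 × 3.37 × 25 = 30.33 mm
Seasonal total = 273.05 mm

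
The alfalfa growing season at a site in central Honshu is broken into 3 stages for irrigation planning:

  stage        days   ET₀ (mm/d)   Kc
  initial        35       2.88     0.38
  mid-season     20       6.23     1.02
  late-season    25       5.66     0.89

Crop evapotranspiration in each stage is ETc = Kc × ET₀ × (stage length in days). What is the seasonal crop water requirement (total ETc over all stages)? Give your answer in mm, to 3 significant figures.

initial: 0.38 × 2.88 × 35 = 38.30 mm
mid-season: 1.02 × 6.23 × 20 = 127.09 mm
late-season: 0.89 × 5.66 × 25 = 125.94 mm
Seasonal total = 291.33 mm

291 mm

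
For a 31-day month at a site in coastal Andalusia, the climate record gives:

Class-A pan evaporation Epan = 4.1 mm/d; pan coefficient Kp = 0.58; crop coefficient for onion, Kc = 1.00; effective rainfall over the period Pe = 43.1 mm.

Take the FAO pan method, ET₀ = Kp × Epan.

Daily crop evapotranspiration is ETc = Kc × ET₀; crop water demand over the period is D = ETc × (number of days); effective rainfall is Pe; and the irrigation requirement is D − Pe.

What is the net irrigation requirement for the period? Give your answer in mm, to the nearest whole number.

31 mm

ET₀ = 0.58 × 4.1 = 2.3780 mm/d
ETc = Kc × ET₀ = 1.00 × 2.3780 = 2.3780 mm/d
Crop demand D = ETc × 31 d = 2.3780 × 31 = 73.718 mm
D − Pe = 73.718 − 43.1 = 30.618 mm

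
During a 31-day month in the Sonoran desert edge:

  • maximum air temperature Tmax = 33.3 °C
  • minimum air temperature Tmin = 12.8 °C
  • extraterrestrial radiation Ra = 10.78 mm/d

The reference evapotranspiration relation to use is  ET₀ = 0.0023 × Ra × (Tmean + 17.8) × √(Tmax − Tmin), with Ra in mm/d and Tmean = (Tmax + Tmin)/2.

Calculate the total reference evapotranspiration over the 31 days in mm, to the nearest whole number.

Tmean = (33.3 + 12.8)/2 = 23.05 °C
ET₀ = 0.0023 × 10.78 × (23.05 + 17.8) × √20.5 = 0.0023 × 10.78 × 40.85 × 4.5277 = 4.5858 mm/d
Over 31 days: 4.5858 × 31 = 142.160 mm

142 mm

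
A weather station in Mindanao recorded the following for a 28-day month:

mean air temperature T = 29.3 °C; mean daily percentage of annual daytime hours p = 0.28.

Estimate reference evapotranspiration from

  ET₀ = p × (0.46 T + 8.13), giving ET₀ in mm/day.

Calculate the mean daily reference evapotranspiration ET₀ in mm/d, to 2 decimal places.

6.05 mm/d

ET₀ = 0.28 × (0.46 × 29.3 + 8.13) = 0.28 × 21.608 = 6.0502 mm/d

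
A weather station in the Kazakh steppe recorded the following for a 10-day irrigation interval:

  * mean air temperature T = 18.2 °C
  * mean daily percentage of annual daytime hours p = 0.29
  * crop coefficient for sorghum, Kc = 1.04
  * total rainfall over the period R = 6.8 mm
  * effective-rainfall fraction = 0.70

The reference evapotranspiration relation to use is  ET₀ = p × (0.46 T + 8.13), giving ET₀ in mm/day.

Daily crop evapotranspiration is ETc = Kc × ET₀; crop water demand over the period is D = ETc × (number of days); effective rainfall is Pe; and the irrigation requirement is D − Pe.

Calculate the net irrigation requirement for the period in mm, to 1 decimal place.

45.0 mm

ET₀ = 0.29 × (0.46 × 18.2 + 8.13) = 0.29 × 16.502 = 4.7856 mm/d
ETc = Kc × ET₀ = 1.04 × 4.7856 = 4.9770 mm/d
Crop demand D = ETc × 10 d = 4.9770 × 10 = 49.770 mm
Pe = 0.70 × 6.8 = 4.760 mm
D − Pe = 49.770 − 4.760 = 45.010 mm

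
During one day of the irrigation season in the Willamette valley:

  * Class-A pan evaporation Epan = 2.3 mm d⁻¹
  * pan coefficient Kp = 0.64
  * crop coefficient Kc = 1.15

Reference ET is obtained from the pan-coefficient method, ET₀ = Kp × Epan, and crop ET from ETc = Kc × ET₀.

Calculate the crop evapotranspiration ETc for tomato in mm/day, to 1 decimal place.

1.7 mm/day

ET₀ = 0.64 × 2.3 = 1.4720 mm/d
ETc = Kc × ET₀ = 1.15 × 1.4720 = 1.6928 mm/d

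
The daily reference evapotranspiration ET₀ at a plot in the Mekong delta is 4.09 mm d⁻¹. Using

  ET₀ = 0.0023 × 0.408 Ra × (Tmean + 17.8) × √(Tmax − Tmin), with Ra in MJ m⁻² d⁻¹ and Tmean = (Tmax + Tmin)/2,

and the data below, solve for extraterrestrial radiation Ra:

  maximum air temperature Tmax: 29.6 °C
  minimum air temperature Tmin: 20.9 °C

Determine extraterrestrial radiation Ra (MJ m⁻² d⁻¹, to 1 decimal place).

Tmean = (29.6+20.9)/2 = 25.25 °C; ΔT = 8.7
Ra = ET₀ / [0.0023 × 0.408 × (Tmean+17.8) × √ΔT]
   = 4.09 / (0.0023 × 0.408 × 43.05 × 2.9496) = 34.324 MJ m⁻² d⁻¹

34.3 MJ m⁻² d⁻¹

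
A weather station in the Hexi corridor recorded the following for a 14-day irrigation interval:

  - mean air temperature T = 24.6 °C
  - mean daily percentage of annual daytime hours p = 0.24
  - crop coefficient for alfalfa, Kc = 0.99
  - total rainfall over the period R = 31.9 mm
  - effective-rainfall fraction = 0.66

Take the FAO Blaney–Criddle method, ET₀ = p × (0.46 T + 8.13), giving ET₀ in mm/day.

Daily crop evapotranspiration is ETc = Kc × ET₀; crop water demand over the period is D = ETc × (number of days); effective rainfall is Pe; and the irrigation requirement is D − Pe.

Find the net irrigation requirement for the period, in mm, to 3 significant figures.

ET₀ = 0.24 × (0.46 × 24.6 + 8.13) = 0.24 × 19.446 = 4.6670 mm/d
ETc = Kc × ET₀ = 0.99 × 4.6670 = 4.6203 mm/d
Crop demand D = ETc × 14 d = 4.6203 × 14 = 64.684 mm
Pe = 0.66 × 31.9 = 21.054 mm
D − Pe = 64.684 − 21.054 = 43.630 mm

43.6 mm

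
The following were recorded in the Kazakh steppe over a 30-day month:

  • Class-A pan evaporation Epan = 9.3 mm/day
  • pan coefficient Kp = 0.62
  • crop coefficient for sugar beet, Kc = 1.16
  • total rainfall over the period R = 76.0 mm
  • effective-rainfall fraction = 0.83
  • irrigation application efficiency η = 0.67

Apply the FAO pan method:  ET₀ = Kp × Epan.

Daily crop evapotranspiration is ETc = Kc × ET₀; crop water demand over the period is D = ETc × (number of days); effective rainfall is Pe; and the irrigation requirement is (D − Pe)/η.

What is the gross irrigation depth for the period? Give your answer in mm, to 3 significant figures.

205 mm

ET₀ = 0.62 × 9.3 = 5.7660 mm/d
ETc = Kc × ET₀ = 1.16 × 5.7660 = 6.6886 mm/d
Crop demand D = ETc × 30 d = 6.6886 × 30 = 200.658 mm
Pe = 0.83 × 76.0 = 63.080 mm
D − Pe = 200.658 − 63.080 = 137.578 mm
Gross irrigation = 137.578 / 0.67 = 205.340 mm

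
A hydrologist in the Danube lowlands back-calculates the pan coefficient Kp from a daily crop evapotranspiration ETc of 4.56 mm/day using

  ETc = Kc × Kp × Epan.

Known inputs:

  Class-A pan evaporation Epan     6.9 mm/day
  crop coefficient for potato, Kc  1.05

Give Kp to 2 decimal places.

ETc = Kc × Kp × Epan  ⇒  Kp = ETc / (Kc × Epan)
Kp = 4.56 / (1.05 × 6.9) = 4.56 / 7.245 = 0.6294

0.63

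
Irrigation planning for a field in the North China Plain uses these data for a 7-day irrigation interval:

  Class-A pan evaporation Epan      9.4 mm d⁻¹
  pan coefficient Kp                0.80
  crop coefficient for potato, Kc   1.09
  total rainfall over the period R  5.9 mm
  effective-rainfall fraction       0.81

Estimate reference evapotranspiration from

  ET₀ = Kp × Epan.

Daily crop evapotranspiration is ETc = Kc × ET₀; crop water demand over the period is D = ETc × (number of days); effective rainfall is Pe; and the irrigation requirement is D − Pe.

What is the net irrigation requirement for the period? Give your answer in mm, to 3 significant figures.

ET₀ = 0.80 × 9.4 = 7.5200 mm/d
ETc = Kc × ET₀ = 1.09 × 7.5200 = 8.1968 mm/d
Crop demand D = ETc × 7 d = 8.1968 × 7 = 57.378 mm
Pe = 0.81 × 5.9 = 4.779 mm
D − Pe = 57.378 − 4.779 = 52.599 mm

52.6 mm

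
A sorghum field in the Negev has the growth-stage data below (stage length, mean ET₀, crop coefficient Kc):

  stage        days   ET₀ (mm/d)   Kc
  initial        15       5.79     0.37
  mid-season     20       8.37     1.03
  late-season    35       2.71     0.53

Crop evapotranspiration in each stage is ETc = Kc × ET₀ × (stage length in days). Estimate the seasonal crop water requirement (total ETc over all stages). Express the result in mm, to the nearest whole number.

255 mm

initial: 0.37 × 5.79 × 15 = 32.13 mm
mid-season: 1.03 × 8.37 × 20 = 172.42 mm
late-season: 0.53 × 2.71 × 35 = 50.27 mm
Seasonal total = 254.82 mm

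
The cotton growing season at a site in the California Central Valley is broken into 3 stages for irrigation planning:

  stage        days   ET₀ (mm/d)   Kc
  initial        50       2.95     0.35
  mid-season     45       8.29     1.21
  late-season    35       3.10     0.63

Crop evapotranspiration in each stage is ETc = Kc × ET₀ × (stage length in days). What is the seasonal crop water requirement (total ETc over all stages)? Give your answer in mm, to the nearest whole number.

571 mm

initial: 0.35 × 2.95 × 50 = 51.63 mm
mid-season: 1.21 × 8.29 × 45 = 451.39 mm
late-season: 0.63 × 3.10 × 35 = 68.36 mm
Seasonal total = 571.38 mm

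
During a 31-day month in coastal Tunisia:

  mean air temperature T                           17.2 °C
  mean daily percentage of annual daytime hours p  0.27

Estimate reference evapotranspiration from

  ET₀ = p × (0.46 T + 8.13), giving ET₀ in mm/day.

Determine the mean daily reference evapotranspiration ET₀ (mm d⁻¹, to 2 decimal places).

ET₀ = 0.27 × (0.46 × 17.2 + 8.13) = 0.27 × 16.042 = 4.3313 mm/d

4.33 mm d⁻¹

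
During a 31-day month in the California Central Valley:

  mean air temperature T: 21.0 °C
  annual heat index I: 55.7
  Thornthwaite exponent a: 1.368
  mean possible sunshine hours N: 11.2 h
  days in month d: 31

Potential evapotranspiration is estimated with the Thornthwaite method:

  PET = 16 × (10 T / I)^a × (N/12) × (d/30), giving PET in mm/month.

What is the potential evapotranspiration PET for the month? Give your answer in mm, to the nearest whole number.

10T/I = 10 × 21.0 / 55.7 = 3.7702
(10T/I)^a = 3.7702^1.368 = 6.1442
Uncorrected PET = 16 × 6.1442 = 98.307 mm
Correction = (N/12)(d/30) = (11.2/12)(31/30) = 0.9644
PET = 98.307 × 0.9644 = 94.807 mm/month

95 mm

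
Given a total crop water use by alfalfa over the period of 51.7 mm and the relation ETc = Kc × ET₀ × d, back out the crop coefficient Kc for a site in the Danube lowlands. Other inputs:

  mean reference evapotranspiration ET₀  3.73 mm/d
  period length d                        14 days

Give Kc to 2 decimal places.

0.99

ETc = Kc × ET₀ × d  ⇒  Kc = ETc / (ET₀ × d)
Kc = 51.7 / (3.73 × 14) = 51.7 / 52.22 = 0.9900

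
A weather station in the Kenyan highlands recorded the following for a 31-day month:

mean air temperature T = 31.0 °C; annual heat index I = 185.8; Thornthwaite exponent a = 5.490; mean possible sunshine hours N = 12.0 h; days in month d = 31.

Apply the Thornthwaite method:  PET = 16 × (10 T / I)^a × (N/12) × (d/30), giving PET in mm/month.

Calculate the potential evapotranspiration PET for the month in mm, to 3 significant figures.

275 mm

10T/I = 10 × 31.0 / 185.8 = 1.6685
(10T/I)^a = 1.6685^5.490 = 16.6177
Uncorrected PET = 16 × 16.6177 = 265.883 mm
Correction = (N/12)(d/30) = (12.0/12)(31/30) = 1.0333
PET = 265.883 × 1.0333 = 274.737 mm/month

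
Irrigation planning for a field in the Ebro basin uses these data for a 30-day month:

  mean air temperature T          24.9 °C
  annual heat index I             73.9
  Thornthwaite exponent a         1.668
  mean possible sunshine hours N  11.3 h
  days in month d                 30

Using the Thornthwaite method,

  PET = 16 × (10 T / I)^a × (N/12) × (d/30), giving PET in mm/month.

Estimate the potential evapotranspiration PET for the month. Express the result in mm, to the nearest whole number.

114 mm

10T/I = 10 × 24.9 / 73.9 = 3.3694
(10T/I)^a = 3.3694^1.668 = 7.5850
Uncorrected PET = 16 × 7.5850 = 121.360 mm
Correction = (N/12)(d/30) = (11.3/12)(30/30) = 0.9417
PET = 121.360 × 0.9417 = 114.285 mm/month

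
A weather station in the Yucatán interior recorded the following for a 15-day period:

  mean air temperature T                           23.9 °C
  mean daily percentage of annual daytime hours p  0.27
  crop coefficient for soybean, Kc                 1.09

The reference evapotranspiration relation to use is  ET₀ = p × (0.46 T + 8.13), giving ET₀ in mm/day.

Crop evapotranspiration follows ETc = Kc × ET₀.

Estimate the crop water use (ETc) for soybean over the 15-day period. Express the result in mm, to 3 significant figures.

84.4 mm

ET₀ = 0.27 × (0.46 × 23.9 + 8.13) = 0.27 × 19.124 = 5.1635 mm/d
ETc = Kc × ET₀ = 1.09 × 5.1635 = 5.6282 mm/d
Over 15 days: 5.6282 × 15 = 84.423 mm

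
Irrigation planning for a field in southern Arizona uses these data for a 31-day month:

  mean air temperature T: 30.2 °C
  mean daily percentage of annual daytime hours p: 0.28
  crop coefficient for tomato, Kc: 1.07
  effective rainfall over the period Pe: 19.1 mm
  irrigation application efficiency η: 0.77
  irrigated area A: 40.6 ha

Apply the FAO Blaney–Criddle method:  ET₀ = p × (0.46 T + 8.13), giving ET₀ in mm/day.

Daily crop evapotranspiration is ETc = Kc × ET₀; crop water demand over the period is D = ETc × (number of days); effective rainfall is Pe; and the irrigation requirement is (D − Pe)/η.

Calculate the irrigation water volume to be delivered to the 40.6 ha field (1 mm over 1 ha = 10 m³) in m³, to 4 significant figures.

ET₀ = 0.28 × (0.46 × 30.2 + 8.13) = 0.28 × 22.022 = 6.1662 mm/d
ETc = Kc × ET₀ = 1.07 × 6.1662 = 6.5978 mm/d
Crop demand D = ETc × 31 d = 6.5978 × 31 = 204.532 mm
D − Pe = 204.532 − 19.1 = 185.432 mm
Gross irrigation = 185.432 / 0.77 = 240.821 mm
Volume = 240.821 mm × 40.6 ha × 10 = 97773.3 m³

97770 m³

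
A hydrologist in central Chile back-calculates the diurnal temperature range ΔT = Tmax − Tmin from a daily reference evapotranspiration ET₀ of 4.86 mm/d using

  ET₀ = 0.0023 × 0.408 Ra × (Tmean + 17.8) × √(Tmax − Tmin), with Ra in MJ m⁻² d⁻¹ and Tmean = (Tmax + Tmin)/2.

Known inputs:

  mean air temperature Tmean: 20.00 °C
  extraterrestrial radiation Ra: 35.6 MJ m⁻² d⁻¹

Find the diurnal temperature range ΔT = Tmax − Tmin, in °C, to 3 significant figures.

√ΔT = ET₀ / [0.0023 × 0.408 × Ra × (Tmean+17.8)] = 4.86 / (0.0023 × 14.5248 × 37.80) = 3.8486
ΔT = 3.8486² = 14.812 °C

14.8 °C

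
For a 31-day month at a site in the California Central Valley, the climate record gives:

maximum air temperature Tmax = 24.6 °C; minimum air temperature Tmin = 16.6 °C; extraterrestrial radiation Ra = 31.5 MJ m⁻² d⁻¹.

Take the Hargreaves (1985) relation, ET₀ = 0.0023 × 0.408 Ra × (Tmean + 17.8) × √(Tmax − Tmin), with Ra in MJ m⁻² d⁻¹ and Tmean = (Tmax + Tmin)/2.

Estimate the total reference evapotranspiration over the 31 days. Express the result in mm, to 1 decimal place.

99.5 mm

Tmean = (24.6 + 16.6)/2 = 20.60 °C
0.408 Ra = 0.408 × 31.5 = 12.8520 mm/d equivalent
ET₀ = 0.0023 × 12.8520 × (20.60 + 17.8) × √8.0 = 0.0023 × 12.8520 × 38.40 × 2.8284 = 3.2105 mm/d
Over 31 days: 3.2105 × 31 = 99.526 mm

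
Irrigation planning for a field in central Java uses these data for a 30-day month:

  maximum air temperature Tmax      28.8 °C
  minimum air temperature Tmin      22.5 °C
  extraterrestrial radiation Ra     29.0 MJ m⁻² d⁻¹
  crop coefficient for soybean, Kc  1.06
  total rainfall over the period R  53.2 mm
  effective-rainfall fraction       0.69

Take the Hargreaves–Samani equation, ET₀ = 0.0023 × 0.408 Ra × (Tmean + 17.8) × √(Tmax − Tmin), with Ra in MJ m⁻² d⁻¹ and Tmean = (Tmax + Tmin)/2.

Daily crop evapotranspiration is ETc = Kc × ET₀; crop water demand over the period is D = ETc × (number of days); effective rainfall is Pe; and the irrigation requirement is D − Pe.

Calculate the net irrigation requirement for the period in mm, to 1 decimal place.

Tmean = (28.8 + 22.5)/2 = 25.65 °C
0.408 Ra = 0.408 × 29.0 = 11.8320 mm/d equivalent
ET₀ = 0.0023 × 11.8320 × (25.65 + 17.8) × √6.3 = 0.0023 × 11.8320 × 43.45 × 2.5100 = 2.9679 mm/d
ETc = Kc × ET₀ = 1.06 × 2.9679 = 3.1460 mm/d
Crop demand D = ETc × 30 d = 3.1460 × 30 = 94.380 mm
Pe = 0.69 × 53.2 = 36.708 mm
D − Pe = 94.380 − 36.708 = 57.672 mm

57.7 mm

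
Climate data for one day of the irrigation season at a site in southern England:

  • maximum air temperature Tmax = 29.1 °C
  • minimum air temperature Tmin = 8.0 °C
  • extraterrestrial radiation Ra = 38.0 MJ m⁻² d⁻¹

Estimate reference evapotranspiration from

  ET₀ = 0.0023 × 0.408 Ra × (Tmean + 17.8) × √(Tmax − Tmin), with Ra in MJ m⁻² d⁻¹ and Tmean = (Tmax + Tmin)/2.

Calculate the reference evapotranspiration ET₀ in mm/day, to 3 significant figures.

Tmean = (29.1 + 8.0)/2 = 18.55 °C
0.408 Ra = 0.408 × 38.0 = 15.5040 mm/d equivalent
ET₀ = 0.0023 × 15.5040 × (18.55 + 17.8) × √21.1 = 0.0023 × 15.5040 × 36.35 × 4.5935 = 5.9541 mm/d

5.95 mm/day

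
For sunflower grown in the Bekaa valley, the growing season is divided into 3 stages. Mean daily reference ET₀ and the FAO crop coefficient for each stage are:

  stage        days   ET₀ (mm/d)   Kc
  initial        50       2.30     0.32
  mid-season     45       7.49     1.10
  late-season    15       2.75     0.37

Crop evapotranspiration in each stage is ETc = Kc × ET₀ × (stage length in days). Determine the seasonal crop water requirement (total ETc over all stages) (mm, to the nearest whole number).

initial: 0.32 × 2.30 × 50 = 36.80 mm
mid-season: 1.10 × 7.49 × 45 = 370.76 mm
late-season: 0.37 × 2.75 × 15 = 15.26 mm
Seasonal total = 422.82 mm

423 mm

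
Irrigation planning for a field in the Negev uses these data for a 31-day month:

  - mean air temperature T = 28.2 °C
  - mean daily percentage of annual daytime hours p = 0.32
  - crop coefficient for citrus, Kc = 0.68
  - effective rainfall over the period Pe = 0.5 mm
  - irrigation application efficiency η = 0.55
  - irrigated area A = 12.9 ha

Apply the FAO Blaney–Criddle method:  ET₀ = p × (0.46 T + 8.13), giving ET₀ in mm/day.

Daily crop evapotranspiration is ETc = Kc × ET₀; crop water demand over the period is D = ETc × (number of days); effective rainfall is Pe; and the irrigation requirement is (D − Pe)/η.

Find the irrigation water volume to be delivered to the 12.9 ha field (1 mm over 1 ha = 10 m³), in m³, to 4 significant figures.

ET₀ = 0.32 × (0.46 × 28.2 + 8.13) = 0.32 × 21.102 = 6.7526 mm/d
ETc = Kc × ET₀ = 0.68 × 6.7526 = 4.5918 mm/d
Crop demand D = ETc × 31 d = 4.5918 × 31 = 142.346 mm
D − Pe = 142.346 − 0.5 = 141.846 mm
Gross irrigation = 141.846 / 0.55 = 257.902 mm
Volume = 257.902 mm × 12.9 ha × 10 = 33269.4 m³

33270 m³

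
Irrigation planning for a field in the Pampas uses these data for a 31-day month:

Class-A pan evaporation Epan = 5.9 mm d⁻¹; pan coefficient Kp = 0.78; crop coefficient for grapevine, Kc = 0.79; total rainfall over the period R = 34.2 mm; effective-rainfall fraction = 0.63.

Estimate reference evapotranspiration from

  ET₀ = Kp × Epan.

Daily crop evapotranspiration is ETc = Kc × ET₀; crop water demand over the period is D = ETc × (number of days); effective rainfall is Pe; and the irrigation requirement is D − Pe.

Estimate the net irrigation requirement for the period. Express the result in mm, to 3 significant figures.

91.2 mm

ET₀ = 0.78 × 5.9 = 4.6020 mm/d
ETc = Kc × ET₀ = 0.79 × 4.6020 = 3.6356 mm/d
Crop demand D = ETc × 31 d = 3.6356 × 31 = 112.704 mm
Pe = 0.63 × 34.2 = 21.546 mm
D − Pe = 112.704 − 21.546 = 91.158 mm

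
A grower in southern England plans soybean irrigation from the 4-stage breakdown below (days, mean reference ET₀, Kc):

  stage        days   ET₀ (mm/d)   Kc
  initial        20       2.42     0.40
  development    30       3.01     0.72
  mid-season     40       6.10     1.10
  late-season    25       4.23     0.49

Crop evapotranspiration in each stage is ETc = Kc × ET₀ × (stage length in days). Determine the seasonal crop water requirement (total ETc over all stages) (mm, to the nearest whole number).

initial: 0.40 × 2.42 × 20 = 19.36 mm
development: 0.72 × 3.01 × 30 = 65.02 mm
mid-season: 1.10 × 6.10 × 40 = 268.40 mm
late-season: 0.49 × 4.23 × 25 = 51.82 mm
Seasonal total = 404.60 mm

405 mm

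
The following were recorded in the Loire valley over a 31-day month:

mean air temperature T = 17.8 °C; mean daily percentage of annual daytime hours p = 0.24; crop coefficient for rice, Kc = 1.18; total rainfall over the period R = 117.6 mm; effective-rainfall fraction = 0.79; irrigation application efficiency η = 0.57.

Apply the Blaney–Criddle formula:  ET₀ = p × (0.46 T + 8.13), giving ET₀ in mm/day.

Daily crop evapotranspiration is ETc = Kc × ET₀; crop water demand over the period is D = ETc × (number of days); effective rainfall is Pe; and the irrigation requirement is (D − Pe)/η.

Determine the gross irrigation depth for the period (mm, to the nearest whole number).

88 mm

ET₀ = 0.24 × (0.46 × 17.8 + 8.13) = 0.24 × 16.318 = 3.9163 mm/d
ETc = Kc × ET₀ = 1.18 × 3.9163 = 4.6212 mm/d
Crop demand D = ETc × 31 d = 4.6212 × 31 = 143.257 mm
Pe = 0.79 × 117.6 = 92.904 mm
D − Pe = 143.257 − 92.904 = 50.353 mm
Gross irrigation = 50.353 / 0.57 = 88.339 mm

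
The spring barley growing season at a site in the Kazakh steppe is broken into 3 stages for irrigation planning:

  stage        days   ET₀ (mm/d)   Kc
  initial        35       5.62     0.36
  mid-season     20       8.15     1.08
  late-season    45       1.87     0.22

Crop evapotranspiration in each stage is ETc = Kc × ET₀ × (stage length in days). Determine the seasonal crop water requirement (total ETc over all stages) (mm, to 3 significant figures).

initial: 0.36 × 5.62 × 35 = 70.81 mm
mid-season: 1.08 × 8.15 × 20 = 176.04 mm
late-season: 0.22 × 1.87 × 45 = 18.51 mm
Seasonal total = 265.36 mm

265 mm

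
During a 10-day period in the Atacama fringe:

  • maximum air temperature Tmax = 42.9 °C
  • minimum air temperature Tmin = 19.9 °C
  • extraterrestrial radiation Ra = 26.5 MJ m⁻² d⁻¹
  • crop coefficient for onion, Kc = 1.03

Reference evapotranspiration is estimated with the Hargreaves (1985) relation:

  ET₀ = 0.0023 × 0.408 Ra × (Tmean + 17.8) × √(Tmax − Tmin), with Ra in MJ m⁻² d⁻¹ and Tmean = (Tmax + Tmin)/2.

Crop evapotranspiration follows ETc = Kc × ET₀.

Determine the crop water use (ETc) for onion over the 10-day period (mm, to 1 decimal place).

60.4 mm

Tmean = (42.9 + 19.9)/2 = 31.40 °C
0.408 Ra = 0.408 × 26.5 = 10.8120 mm/d equivalent
ET₀ = 0.0023 × 10.8120 × (31.40 + 17.8) × √23.0 = 0.0023 × 10.8120 × 49.20 × 4.7958 = 5.8676 mm/d
ETc = Kc × ET₀ = 1.03 × 5.8676 = 6.0436 mm/d
Over 10 days: 6.0436 × 10 = 60.436 mm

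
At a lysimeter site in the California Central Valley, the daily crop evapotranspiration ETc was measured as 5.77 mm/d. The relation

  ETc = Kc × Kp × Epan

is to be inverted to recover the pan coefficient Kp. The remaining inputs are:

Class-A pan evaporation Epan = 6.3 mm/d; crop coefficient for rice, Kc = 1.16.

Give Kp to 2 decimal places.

0.79

ETc = Kc × Kp × Epan  ⇒  Kp = ETc / (Kc × Epan)
Kp = 5.77 / (1.16 × 6.3) = 5.77 / 7.308 = 0.7895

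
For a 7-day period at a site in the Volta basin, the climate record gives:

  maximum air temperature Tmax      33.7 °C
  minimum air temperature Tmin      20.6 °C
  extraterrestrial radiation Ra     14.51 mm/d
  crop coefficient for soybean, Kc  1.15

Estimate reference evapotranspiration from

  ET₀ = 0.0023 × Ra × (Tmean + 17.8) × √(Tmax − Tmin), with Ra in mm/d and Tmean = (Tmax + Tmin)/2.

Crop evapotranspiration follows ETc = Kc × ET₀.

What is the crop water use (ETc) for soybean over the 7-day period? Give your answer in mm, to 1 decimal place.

43.7 mm

Tmean = (33.7 + 20.6)/2 = 27.15 °C
ET₀ = 0.0023 × 14.51 × (27.15 + 17.8) × √13.1 = 0.0023 × 14.51 × 44.95 × 3.6194 = 5.4295 mm/d
ETc = Kc × ET₀ = 1.15 × 5.4295 = 6.2439 mm/d
Over 7 days: 6.2439 × 7 = 43.707 mm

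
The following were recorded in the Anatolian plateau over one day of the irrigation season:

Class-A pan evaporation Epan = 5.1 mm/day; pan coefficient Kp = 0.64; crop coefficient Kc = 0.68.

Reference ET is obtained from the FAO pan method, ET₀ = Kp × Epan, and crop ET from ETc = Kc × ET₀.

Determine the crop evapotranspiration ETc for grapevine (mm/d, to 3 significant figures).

2.22 mm/d

ET₀ = 0.64 × 5.1 = 3.2640 mm/d
ETc = Kc × ET₀ = 0.68 × 3.2640 = 2.2195 mm/d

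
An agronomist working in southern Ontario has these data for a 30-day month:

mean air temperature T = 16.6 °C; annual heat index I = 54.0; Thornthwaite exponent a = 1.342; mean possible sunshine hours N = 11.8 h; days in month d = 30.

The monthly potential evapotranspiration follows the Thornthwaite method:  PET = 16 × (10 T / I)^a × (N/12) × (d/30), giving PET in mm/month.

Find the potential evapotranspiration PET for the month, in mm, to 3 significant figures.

10T/I = 10 × 16.6 / 54.0 = 3.0741
(10T/I)^a = 3.0741^1.342 = 4.5135
Uncorrected PET = 16 × 4.5135 = 72.216 mm
Correction = (N/12)(d/30) = (11.8/12)(30/30) = 0.9833
PET = 72.216 × 0.9833 = 71.010 mm/month

71.0 mm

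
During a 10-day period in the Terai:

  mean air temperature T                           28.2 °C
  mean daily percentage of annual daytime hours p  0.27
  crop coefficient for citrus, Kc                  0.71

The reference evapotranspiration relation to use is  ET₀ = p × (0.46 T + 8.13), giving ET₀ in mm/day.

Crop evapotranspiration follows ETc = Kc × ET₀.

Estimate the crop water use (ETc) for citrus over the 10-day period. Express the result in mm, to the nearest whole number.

40 mm

ET₀ = 0.27 × (0.46 × 28.2 + 8.13) = 0.27 × 21.102 = 5.6975 mm/d
ETc = Kc × ET₀ = 0.71 × 5.6975 = 4.0452 mm/d
Over 10 days: 4.0452 × 10 = 40.452 mm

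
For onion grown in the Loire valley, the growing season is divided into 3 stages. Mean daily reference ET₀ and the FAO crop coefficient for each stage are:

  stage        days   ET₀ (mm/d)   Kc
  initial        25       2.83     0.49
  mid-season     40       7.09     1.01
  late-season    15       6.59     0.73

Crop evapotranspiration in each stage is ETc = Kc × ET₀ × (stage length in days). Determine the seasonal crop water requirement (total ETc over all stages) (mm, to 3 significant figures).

393 mm

initial: 0.49 × 2.83 × 25 = 34.67 mm
mid-season: 1.01 × 7.09 × 40 = 286.44 mm
late-season: 0.73 × 6.59 × 15 = 72.16 mm
Seasonal total = 393.27 mm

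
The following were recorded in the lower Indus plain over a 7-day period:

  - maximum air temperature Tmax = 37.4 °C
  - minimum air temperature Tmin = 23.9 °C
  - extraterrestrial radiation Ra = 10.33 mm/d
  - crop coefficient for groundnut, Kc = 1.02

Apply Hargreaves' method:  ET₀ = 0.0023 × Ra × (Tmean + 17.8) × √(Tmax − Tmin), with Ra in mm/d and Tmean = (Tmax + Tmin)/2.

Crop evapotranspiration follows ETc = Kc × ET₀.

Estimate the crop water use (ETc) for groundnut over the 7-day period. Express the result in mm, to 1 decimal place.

30.2 mm

Tmean = (37.4 + 23.9)/2 = 30.65 °C
ET₀ = 0.0023 × 10.33 × (30.65 + 17.8) × √13.5 = 0.0023 × 10.33 × 48.45 × 3.6742 = 4.2295 mm/d
ETc = Kc × ET₀ = 1.02 × 4.2295 = 4.3141 mm/d
Over 7 days: 4.3141 × 7 = 30.199 mm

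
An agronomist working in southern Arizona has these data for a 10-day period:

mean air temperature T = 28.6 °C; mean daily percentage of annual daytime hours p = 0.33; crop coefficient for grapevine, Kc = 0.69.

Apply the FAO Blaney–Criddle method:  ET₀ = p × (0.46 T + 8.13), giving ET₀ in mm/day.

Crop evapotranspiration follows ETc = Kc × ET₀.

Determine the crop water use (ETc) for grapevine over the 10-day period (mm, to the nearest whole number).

ET₀ = 0.33 × (0.46 × 28.6 + 8.13) = 0.33 × 21.286 = 7.0244 mm/d
ETc = Kc × ET₀ = 0.69 × 7.0244 = 4.8468 mm/d
Over 10 days: 4.8468 × 10 = 48.468 mm

48 mm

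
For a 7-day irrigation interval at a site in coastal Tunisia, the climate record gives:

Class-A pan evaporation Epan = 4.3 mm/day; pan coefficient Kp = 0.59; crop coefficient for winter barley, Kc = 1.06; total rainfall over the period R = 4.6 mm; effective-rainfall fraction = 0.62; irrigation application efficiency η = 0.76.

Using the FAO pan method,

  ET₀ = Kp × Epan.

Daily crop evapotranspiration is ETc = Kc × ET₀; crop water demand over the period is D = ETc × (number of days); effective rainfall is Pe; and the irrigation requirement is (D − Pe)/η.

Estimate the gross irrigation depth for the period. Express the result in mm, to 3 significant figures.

ET₀ = 0.59 × 4.3 = 2.5370 mm/d
ETc = Kc × ET₀ = 1.06 × 2.5370 = 2.6892 mm/d
Crop demand D = ETc × 7 d = 2.6892 × 7 = 18.824 mm
Pe = 0.62 × 4.6 = 2.852 mm
D − Pe = 18.824 − 2.852 = 15.972 mm
Gross irrigation = 15.972 / 0.76 = 21.016 mm

21.0 mm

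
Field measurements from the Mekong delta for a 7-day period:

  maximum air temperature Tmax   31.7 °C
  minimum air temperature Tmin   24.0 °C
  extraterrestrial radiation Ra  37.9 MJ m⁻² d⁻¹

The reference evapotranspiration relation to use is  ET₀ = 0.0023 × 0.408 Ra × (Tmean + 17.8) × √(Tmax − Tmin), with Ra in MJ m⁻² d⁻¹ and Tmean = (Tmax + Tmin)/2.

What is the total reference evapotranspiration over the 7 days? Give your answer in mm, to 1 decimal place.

31.5 mm

Tmean = (31.7 + 24.0)/2 = 27.85 °C
0.408 Ra = 0.408 × 37.9 = 15.4632 mm/d equivalent
ET₀ = 0.0023 × 15.4632 × (27.85 + 17.8) × √7.7 = 0.0023 × 15.4632 × 45.65 × 2.7749 = 4.5052 mm/d
Over 7 days: 4.5052 × 7 = 31.536 mm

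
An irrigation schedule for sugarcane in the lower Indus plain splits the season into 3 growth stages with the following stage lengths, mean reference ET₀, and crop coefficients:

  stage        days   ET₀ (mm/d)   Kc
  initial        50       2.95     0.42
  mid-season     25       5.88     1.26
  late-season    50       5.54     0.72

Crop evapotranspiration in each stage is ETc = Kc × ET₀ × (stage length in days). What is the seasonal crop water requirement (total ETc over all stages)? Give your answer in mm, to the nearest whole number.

initial: 0.42 × 2.95 × 50 = 61.95 mm
mid-season: 1.26 × 5.88 × 25 = 185.22 mm
late-season: 0.72 × 5.54 × 50 = 199.44 mm
Seasonal total = 446.61 mm

447 mm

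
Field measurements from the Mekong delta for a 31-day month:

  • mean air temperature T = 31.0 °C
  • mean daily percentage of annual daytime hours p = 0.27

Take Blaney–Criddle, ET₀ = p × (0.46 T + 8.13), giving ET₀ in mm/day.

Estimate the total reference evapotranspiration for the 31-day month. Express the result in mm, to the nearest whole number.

187 mm

ET₀ = 0.27 × (0.46 × 31.0 + 8.13) = 0.27 × 22.390 = 6.0453 mm/d
Monthly total = 6.0453 × 31 = 187.404 mm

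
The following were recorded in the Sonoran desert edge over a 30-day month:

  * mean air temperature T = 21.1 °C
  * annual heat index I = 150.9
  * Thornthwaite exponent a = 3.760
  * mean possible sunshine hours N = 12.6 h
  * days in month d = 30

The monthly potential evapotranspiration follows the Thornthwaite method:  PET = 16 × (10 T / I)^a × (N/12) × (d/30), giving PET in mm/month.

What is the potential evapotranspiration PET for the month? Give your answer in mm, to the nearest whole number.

10T/I = 10 × 21.1 / 150.9 = 1.3983
(10T/I)^a = 1.3983^3.760 = 3.5274
Uncorrected PET = 16 × 3.5274 = 56.438 mm
Correction = (N/12)(d/30) = (12.6/12)(30/30) = 1.0500
PET = 56.438 × 1.0500 = 59.260 mm/month

59 mm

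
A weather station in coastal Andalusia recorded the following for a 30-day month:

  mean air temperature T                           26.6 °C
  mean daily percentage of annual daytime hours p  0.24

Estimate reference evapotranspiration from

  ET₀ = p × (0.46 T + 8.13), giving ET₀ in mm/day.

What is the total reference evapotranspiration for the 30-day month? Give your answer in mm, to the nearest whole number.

ET₀ = 0.24 × (0.46 × 26.6 + 8.13) = 0.24 × 20.366 = 4.8878 mm/d
Monthly total = 4.8878 × 30 = 146.634 mm

147 mm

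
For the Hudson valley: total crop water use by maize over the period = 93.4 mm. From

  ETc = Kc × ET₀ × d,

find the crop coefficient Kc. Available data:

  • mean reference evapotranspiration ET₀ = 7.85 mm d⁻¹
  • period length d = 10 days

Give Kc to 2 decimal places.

1.19

ETc = Kc × ET₀ × d  ⇒  Kc = ETc / (ET₀ × d)
Kc = 93.4 / (7.85 × 10) = 93.4 / 78.50 = 1.1898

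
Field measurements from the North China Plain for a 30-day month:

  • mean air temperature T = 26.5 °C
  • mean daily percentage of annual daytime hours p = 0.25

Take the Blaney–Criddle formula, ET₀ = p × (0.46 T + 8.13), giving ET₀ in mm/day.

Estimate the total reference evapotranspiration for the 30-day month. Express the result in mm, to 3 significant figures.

ET₀ = 0.25 × (0.46 × 26.5 + 8.13) = 0.25 × 20.320 = 5.0800 mm/d
Monthly total = 5.0800 × 30 = 152.400 mm

152 mm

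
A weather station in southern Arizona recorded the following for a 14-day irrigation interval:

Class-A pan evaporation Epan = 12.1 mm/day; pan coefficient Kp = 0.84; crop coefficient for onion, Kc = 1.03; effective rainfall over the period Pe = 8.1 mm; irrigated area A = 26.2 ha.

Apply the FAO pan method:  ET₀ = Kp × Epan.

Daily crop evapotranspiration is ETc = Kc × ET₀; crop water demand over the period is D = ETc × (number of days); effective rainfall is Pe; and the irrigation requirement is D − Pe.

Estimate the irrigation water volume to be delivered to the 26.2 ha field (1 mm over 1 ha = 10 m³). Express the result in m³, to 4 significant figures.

ET₀ = 0.84 × 12.1 = 10.1640 mm/d
ETc = Kc × ET₀ = 1.03 × 10.1640 = 10.4689 mm/d
Crop demand D = ETc × 14 d = 10.4689 × 14 = 146.565 mm
D − Pe = 146.565 − 8.1 = 138.465 mm
Volume = 138.465 mm × 26.2 ha × 10 = 36277.8 m³

36280 m³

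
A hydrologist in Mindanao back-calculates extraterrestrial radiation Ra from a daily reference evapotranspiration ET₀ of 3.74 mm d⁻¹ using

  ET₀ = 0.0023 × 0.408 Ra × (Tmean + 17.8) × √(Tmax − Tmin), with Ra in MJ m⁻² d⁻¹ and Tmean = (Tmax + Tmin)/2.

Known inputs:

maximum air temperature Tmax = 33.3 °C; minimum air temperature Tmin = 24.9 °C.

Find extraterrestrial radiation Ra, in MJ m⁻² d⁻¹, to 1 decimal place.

29.3 MJ m⁻² d⁻¹

Tmean = (33.3+24.9)/2 = 29.10 °C; ΔT = 8.4
Ra = ET₀ / [0.0023 × 0.408 × (Tmean+17.8) × √ΔT]
   = 3.74 / (0.0023 × 0.408 × 46.90 × 2.8983) = 29.320 MJ m⁻² d⁻¹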